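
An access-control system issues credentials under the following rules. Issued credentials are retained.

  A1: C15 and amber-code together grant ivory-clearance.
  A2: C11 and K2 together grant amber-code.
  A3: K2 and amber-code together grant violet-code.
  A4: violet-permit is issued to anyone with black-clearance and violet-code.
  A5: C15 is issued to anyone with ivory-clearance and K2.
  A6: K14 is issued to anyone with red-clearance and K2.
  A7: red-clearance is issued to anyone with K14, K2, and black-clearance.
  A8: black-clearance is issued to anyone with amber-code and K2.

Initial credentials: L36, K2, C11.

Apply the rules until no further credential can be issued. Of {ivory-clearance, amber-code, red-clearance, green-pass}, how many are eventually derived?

1

Holding C11 and K2 grants amber-code (A2).
ivory-clearance would need C15 and amber-code (A1), but C15 is never granted.
amber-code: reached.
red-clearance would need K14, K2, and black-clearance (A7), but K14 is never granted.
No rule produces green-pass, and it is not given.
Reached: amber-code — 1 of the 4.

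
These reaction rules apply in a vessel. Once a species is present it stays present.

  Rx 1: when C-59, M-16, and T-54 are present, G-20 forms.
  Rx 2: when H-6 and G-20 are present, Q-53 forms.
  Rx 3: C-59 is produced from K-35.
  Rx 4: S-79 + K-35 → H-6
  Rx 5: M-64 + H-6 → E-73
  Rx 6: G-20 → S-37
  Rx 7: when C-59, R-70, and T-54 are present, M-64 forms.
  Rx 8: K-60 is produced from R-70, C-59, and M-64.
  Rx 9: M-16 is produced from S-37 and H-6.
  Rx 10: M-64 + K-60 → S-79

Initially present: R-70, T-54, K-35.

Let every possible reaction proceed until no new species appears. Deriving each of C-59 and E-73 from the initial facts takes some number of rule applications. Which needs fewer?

C-59

C-59: K-35 present → C-59 forms (Rx 3). [1 rule application]
E-73: K-35 present → C-59 forms (Rx 3). C-59, R-70, and T-54 present → M-64 forms (Rx 7). R-70, C-59, and M-64 present → K-60 forms (Rx 8). M-64 and K-60 present → S-79 forms (Rx 10). S-79 and K-35 present → H-6 forms (Rx 4). M-64 and H-6 present → E-73 forms (Rx 5). [6 rule applications]
C-59 needs fewer.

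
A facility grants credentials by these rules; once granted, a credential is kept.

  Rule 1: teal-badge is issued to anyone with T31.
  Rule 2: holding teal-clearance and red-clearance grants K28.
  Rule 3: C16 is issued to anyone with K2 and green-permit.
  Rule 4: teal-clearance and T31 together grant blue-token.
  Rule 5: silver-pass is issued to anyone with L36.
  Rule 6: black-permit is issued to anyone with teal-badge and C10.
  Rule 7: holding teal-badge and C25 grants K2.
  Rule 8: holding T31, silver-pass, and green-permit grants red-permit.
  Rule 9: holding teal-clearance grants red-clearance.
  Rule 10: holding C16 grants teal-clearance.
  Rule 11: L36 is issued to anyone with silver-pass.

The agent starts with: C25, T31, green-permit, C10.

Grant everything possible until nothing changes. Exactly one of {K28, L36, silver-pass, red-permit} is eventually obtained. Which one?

Holding T31 grants teal-badge (Rule 1).
Holding teal-badge and C25 grants K2 (Rule 7).
Holding K2 and green-permit grants C16 (Rule 3).
Holding C16 grants teal-clearance (Rule 10).
Holding teal-clearance grants red-clearance (Rule 9).
Holding teal-clearance and red-clearance grants K28 (Rule 2).
red-permit would need T31, silver-pass, and green-permit (Rule 8), but silver-pass is never granted. L36 would need silver-pass (Rule 11), but silver-pass is never granted. silver-pass would need L36 (Rule 5), but L36 is never granted.

K28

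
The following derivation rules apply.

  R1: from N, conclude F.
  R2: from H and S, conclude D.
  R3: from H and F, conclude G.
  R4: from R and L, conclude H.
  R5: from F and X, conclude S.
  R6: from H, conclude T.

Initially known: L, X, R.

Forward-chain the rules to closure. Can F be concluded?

F would need N (R1), but N is never established.

No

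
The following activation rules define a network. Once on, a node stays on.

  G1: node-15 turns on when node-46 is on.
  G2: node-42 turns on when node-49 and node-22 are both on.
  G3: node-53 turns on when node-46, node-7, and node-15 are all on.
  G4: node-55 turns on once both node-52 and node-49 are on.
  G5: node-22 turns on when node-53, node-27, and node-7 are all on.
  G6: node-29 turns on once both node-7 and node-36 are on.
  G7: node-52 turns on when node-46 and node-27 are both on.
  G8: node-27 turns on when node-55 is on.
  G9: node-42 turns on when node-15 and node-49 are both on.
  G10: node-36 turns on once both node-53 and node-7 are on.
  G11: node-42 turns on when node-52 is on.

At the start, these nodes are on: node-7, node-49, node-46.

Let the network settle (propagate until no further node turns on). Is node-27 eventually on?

node-27 would need node-55 (G8), but node-55 never turns on.

No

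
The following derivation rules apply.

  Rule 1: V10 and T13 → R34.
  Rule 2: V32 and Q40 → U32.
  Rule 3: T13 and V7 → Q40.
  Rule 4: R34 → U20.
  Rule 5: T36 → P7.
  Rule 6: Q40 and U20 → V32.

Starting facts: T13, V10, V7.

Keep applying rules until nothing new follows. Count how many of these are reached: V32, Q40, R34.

From V10 and T13, Rule 1 gives R34.
From T13 and V7, Rule 3 gives Q40.
From R34, Rule 4 gives U20.
Q40 and U20 hold, so V32 follows (Rule 6).
V32: reached.
Q40: reached.
R34: reached.
All 3 are reached.

3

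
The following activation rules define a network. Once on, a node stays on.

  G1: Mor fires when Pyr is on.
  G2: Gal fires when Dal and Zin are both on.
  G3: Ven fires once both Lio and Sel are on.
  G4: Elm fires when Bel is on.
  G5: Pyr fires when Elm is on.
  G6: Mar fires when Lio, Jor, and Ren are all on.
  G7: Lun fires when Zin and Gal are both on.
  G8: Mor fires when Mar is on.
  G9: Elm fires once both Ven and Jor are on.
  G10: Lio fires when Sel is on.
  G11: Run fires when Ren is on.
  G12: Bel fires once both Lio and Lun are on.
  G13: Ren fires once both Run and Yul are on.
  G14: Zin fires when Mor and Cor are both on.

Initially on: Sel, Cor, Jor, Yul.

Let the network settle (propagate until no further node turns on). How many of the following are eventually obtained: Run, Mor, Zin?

2

G10: Sel on → Lio on.
G3: Lio and Sel on → Ven on.
Ven and Jor are on, so Elm fires (G9).
Elm is on, so Pyr fires (G5).
Pyr is on, so Mor fires (G1).
Mor and Cor are on, so Zin fires (G14).
Run would need Ren (G11), but Ren never turns on.
Mor: reached.
Zin: reached.
Reached: Mor and Zin — 2 of the 3.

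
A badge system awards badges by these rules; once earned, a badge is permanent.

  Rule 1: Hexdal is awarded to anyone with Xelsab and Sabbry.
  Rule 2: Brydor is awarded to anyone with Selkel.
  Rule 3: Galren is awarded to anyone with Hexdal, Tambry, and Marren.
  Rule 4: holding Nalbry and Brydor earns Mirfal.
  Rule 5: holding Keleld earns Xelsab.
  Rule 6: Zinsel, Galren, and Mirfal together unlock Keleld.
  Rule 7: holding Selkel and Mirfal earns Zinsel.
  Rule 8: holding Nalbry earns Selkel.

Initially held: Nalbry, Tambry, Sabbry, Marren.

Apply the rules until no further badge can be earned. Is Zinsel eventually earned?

Yes

With Nalbry, Selkel is earned (Rule 8).
With Selkel, Brydor is earned (Rule 2).
With Nalbry and Brydor, Mirfal is earned (Rule 4).
With Selkel and Mirfal, Zinsel is earned (Rule 7).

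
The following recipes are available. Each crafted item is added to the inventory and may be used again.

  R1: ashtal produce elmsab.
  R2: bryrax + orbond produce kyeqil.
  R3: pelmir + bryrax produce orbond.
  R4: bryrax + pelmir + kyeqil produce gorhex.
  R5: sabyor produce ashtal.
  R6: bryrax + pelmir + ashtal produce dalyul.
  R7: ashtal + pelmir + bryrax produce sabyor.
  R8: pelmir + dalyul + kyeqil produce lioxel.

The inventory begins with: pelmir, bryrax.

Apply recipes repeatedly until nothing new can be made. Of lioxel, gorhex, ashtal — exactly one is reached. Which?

gorhex

pelmir + bryrax → orbond (R3).
Using R2, bryrax and orbond make kyeqil.
Using R4, bryrax, pelmir, and kyeqil make gorhex.
ashtal would need sabyor (R5), but sabyor is never obtained. lioxel would need pelmir, dalyul, and kyeqil (R8), but dalyul is never obtained.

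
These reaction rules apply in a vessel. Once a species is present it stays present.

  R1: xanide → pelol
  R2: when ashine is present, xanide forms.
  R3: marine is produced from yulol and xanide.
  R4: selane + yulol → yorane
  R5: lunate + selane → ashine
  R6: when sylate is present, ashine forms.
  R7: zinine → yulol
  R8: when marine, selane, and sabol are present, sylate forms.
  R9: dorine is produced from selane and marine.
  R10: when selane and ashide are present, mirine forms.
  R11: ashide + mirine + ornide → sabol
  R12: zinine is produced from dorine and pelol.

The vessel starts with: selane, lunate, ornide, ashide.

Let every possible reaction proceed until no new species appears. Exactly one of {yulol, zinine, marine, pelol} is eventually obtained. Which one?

pelol

lunate and selane present → ashine forms (R5).
ashine present → xanide forms (R2).
xanide present → pelol forms (R1).
zinine would need dorine and pelol (R12), but dorine never forms. yulol would need zinine (R7), but zinine never forms. marine would need yulol and xanide (R3), but yulol never forms.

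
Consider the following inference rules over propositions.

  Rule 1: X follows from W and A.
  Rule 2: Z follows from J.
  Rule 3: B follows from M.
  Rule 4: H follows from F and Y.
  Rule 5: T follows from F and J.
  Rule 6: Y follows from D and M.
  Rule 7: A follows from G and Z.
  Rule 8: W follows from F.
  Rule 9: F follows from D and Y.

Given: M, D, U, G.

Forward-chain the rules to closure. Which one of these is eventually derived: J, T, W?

W

D and M hold, so Y follows (Rule 6).
D and Y hold, so F follows (Rule 9).
From F, Rule 8 gives W.
T would need F and J (Rule 5), but J is never established. No rule produces J, and it is not given.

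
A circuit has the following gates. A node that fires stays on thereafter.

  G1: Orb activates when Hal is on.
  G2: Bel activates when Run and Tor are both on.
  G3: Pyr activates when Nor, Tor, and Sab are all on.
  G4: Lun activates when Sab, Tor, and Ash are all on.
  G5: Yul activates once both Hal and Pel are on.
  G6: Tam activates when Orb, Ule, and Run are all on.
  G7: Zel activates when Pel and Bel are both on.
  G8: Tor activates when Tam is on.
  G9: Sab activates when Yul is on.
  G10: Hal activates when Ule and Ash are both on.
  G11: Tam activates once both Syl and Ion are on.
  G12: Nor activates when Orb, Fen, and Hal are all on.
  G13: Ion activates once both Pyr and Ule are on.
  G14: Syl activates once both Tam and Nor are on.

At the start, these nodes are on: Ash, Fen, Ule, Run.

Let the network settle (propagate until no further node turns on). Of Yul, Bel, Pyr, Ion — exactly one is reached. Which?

Ule and Ash are on, so Hal activates (G10).
Hal is on, so Orb activates (G1).
G6: Orb, Ule, and Run on → Tam on.
G8: Tam on → Tor on.
Run and Tor are on, so Bel activates (G2).
Ion would need Pyr and Ule (G13), but Pyr never turns on. Yul would need Hal and Pel (G5), but Pel never turns on. Pyr would need Nor, Tor, and Sab (G3), but Sab never turns on.

Bel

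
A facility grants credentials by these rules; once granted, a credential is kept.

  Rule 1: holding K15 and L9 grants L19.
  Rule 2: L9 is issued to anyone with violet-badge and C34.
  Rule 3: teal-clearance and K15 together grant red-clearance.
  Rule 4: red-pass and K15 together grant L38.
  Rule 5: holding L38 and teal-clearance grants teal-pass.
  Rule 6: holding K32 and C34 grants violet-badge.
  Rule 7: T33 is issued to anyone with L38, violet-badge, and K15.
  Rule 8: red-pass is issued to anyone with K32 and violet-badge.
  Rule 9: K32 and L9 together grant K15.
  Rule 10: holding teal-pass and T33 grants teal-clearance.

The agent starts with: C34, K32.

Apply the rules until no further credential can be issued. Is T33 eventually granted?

Yes

Holding K32 and C34 grants violet-badge (Rule 6).
Holding K32 and violet-badge grants red-pass (Rule 8).
Holding violet-badge and C34 grants L9 (Rule 2).
Holding K32 and L9 grants K15 (Rule 9).
Holding red-pass and K15 grants L38 (Rule 4).
Holding L38, violet-badge, and K15 grants T33 (Rule 7).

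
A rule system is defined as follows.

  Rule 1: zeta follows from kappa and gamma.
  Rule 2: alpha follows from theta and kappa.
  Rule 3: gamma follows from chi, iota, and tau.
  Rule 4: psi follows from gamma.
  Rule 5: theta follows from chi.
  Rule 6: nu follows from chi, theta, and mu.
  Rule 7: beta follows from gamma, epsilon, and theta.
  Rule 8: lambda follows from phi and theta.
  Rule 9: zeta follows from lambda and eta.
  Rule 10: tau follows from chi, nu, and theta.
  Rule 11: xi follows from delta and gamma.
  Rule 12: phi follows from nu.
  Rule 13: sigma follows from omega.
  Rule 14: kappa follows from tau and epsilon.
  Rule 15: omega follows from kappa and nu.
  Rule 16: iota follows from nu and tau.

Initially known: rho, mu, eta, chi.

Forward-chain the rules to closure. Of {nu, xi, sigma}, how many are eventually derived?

chi holds, so theta follows (Rule 5).
chi, theta, and mu hold, so nu follows (Rule 6).
nu: reached.
xi would need delta and gamma (Rule 11), but delta is never established.
sigma would need omega (Rule 13), but omega is never established.
Reached: nu — 1 of the 3.

1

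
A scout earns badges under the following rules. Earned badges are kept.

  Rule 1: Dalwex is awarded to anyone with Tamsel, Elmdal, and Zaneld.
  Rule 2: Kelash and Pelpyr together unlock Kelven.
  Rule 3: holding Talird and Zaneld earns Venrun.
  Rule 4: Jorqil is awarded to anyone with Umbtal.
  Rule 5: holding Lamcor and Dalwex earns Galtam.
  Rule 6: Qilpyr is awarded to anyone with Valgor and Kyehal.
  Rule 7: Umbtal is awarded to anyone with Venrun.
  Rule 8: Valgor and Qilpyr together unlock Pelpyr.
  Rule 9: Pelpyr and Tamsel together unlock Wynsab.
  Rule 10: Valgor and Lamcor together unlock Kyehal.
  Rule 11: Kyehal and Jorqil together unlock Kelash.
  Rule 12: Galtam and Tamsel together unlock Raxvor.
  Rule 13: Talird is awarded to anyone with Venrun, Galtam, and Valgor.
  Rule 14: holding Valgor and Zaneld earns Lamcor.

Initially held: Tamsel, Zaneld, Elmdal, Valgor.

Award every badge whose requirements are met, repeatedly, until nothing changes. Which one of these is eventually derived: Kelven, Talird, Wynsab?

With Valgor and Zaneld, Lamcor is earned (Rule 14).
With Valgor and Lamcor, Kyehal is earned (Rule 10).
With Valgor and Kyehal, Qilpyr is earned (Rule 6).
With Valgor and Qilpyr, Pelpyr is earned (Rule 8).
With Pelpyr and Tamsel, Wynsab is earned (Rule 9).
Talird would need Venrun, Galtam, and Valgor (Rule 13), but Venrun is never earned. Kelven would need Kelash and Pelpyr (Rule 2), but Kelash is never earned.

Wynsab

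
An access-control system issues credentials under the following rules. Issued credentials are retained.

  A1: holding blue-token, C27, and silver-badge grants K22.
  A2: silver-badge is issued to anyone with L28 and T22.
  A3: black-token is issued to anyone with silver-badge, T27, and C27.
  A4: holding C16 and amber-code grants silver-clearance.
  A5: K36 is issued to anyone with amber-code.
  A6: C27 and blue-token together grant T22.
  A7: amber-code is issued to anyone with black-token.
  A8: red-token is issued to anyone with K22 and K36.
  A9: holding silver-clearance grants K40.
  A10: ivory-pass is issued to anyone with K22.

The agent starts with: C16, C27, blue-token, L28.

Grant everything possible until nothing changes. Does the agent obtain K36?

No

K36 would need amber-code (A5), but amber-code is never granted.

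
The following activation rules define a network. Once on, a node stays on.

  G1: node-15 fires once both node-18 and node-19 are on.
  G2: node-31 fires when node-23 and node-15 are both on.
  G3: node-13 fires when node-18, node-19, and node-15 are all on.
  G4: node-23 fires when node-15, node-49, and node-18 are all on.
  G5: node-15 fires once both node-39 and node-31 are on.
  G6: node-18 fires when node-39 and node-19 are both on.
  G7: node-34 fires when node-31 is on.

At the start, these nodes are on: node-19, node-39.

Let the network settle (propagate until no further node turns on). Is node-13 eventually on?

Yes

node-39 and node-19 are on, so node-18 fires (G6).
G1: node-18 and node-19 on → node-15 on.
node-18, node-19, and node-15 are on, so node-13 fires (G3).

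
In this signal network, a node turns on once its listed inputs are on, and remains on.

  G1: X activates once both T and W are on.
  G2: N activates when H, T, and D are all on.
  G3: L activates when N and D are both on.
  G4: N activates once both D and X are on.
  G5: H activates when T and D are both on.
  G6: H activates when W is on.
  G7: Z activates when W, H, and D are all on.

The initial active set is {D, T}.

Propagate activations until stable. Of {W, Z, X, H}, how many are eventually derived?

T and D are on, so H activates (G5).
No rule produces W, and it is not given.
Z would need W, H, and D (G7), but W never turns on.
X would need T and W (G1), but W never turns on.
H: reached.
Reached: H — 1 of the 4.

1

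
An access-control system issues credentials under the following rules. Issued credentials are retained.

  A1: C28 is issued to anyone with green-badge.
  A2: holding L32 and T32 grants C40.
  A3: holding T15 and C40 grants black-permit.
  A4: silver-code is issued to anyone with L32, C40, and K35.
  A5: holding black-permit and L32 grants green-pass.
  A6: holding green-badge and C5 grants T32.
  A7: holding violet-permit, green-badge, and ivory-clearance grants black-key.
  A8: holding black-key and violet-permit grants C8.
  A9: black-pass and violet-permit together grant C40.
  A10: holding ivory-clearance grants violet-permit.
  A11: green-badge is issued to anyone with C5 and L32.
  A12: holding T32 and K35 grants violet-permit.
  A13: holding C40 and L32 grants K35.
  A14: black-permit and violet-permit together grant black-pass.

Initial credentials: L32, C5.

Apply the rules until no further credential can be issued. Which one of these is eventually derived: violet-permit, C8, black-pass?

violet-permit

Holding C5 and L32 grants green-badge (A11).
Holding green-badge and C5 grants T32 (A6).
Holding L32 and T32 grants C40 (A2).
Holding C40 and L32 grants K35 (A13).
Holding T32 and K35 grants violet-permit (A12).
black-pass would need black-permit and violet-permit (A14), but black-permit is never granted. C8 would need black-key and violet-permit (A8), but black-key is never granted.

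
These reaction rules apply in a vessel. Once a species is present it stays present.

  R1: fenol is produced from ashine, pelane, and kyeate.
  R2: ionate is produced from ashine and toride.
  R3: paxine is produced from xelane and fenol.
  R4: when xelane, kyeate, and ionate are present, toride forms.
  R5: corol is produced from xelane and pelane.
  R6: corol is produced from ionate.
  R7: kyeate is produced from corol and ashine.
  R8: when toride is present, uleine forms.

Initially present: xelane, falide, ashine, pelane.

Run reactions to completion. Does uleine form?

uleine would need toride (R8), but toride never forms.

No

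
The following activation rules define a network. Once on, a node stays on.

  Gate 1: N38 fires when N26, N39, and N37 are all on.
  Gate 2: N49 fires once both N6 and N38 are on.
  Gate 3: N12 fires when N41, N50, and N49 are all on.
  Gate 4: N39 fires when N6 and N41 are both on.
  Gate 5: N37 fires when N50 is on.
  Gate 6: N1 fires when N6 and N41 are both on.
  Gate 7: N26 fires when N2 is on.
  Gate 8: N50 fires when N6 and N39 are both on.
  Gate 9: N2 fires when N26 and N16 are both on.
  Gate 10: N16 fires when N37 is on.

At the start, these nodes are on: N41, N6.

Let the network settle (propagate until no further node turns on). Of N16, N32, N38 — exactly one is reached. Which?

N6 and N41 are on, so N39 fires (Gate 4).
Gate 8: N6 and N39 on → N50 on.
Gate 5: N50 on → N37 on.
Gate 10: N37 on → N16 on.
No rule produces N32, and it is not given. N38 would need N26, N39, and N37 (Gate 1), but N26 never turns on.

N16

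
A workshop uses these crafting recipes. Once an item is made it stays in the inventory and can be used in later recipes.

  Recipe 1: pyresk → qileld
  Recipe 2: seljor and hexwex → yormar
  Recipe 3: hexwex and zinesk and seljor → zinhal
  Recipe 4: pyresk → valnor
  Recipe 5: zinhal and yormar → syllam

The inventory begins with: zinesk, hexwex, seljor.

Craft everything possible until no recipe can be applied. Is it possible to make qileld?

No

qileld would need pyresk (Recipe 1), but pyresk is never obtained.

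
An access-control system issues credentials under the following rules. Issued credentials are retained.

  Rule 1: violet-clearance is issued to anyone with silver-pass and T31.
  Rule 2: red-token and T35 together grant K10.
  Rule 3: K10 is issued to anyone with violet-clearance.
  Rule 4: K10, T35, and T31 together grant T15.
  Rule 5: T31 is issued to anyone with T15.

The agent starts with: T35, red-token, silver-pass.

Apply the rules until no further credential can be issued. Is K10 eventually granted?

Yes

Holding red-token and T35 grants K10 (Rule 2).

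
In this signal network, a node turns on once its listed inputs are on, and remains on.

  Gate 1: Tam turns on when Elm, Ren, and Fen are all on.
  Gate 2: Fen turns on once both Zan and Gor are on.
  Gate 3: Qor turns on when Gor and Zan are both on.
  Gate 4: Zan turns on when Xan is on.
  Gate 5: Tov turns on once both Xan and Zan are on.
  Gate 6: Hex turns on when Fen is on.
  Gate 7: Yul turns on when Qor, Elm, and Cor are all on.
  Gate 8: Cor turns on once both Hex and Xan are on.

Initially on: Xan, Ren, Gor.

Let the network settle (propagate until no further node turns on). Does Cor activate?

Xan is on, so Zan turns on (Gate 4).
Zan and Gor are on, so Fen turns on (Gate 2).
Fen is on, so Hex turns on (Gate 6).
Gate 8: Hex and Xan on → Cor on.

Yes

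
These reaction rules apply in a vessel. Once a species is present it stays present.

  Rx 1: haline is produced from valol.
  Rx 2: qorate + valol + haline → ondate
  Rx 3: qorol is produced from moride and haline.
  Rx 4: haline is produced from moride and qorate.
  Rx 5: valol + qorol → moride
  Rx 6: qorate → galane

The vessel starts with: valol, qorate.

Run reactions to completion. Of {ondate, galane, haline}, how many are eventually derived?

3

valol present → haline forms (Rx 1).
qorate present → galane forms (Rx 6).
qorate, valol, and haline present → ondate forms (Rx 2).
ondate: reached.
galane: reached.
haline: reached.
All 3 are reached.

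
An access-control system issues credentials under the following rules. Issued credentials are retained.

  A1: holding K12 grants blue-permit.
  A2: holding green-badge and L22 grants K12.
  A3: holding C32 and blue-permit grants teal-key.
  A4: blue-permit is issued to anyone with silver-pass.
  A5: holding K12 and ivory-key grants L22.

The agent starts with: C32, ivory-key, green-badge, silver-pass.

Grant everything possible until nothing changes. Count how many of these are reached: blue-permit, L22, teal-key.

Holding silver-pass grants blue-permit (A4).
Holding C32 and blue-permit grants teal-key (A3).
blue-permit: reached.
L22 would need K12 and ivory-key (A5), but K12 is never granted.
teal-key: reached.
Reached: blue-permit and teal-key — 2 of the 3.

2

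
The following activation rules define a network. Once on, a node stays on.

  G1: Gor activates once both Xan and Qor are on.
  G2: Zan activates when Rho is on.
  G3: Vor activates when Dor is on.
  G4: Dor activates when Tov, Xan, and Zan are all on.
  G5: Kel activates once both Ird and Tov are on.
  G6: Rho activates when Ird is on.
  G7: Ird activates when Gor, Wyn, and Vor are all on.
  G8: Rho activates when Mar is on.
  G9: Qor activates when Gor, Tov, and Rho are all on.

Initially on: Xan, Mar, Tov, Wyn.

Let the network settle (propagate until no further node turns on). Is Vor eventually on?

Mar is on, so Rho activates (G8).
G2: Rho on → Zan on.
G4: Tov, Xan, and Zan on → Dor on.
G3: Dor on → Vor on.

Yes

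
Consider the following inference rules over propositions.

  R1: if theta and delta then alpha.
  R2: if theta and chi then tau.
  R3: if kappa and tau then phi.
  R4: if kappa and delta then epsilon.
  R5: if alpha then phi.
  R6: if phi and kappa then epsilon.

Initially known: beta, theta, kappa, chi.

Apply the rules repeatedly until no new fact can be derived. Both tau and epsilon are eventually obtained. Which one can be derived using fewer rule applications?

tau: theta and chi hold, so tau follows (R2). [1 rule application]
epsilon: theta and chi hold, so tau follows (R2). kappa and tau hold, so phi follows (R3). phi and kappa hold, so epsilon follows (R6). [3 rule applications]
tau needs fewer.

tau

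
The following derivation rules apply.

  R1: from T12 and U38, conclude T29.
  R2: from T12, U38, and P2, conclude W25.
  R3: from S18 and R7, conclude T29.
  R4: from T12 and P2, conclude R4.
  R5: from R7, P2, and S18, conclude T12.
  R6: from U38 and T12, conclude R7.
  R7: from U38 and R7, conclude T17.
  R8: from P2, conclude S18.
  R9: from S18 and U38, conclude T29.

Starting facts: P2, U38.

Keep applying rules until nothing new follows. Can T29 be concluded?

Yes

P2 holds, so S18 follows (R8).
S18 and U38 hold, so T29 follows (R9).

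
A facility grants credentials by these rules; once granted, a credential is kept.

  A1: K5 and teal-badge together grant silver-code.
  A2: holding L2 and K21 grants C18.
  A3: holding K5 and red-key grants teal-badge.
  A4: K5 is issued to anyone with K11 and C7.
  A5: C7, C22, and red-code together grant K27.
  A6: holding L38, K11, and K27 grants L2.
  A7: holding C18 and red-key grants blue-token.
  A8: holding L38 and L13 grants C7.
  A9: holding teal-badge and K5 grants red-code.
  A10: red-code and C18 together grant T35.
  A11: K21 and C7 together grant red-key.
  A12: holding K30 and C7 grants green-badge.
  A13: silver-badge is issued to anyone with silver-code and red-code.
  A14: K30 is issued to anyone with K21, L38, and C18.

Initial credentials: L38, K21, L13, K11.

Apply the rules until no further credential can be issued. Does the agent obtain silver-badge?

Yes

Holding L38 and L13 grants C7 (A8).
Holding K21 and C7 grants red-key (A11).
Holding K11 and C7 grants K5 (A4).
Holding K5 and red-key grants teal-badge (A3).
Holding teal-badge and K5 grants red-code (A9).
Holding K5 and teal-badge grants silver-code (A1).
Holding silver-code and red-code grants silver-badge (A13).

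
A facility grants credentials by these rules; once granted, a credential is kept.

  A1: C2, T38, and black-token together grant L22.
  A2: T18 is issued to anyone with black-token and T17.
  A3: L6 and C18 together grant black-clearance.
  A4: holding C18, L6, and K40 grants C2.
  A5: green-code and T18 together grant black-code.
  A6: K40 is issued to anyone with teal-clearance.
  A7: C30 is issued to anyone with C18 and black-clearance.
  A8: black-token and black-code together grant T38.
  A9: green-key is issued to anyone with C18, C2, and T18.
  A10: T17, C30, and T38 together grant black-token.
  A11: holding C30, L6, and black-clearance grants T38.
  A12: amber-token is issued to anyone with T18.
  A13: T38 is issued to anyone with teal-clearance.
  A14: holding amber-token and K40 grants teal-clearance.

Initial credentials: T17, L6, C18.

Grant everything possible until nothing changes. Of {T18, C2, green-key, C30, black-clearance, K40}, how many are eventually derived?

Holding L6 and C18 grants black-clearance (A3).
Holding C18 and black-clearance grants C30 (A7).
Holding C30, L6, and black-clearance grants T38 (A11).
Holding T17, C30, and T38 grants black-token (A10).
Holding black-token and T17 grants T18 (A2).
T18: reached.
C2 would need C18, L6, and K40 (A4), but K40 is never granted.
green-key would need C18, C2, and T18 (A9), but C2 is never granted.
C30: reached.
black-clearance: reached.
K40 would need teal-clearance (A6), but teal-clearance is never granted.
Reached: T18, C30, and black-clearance — 3 of the 6.

3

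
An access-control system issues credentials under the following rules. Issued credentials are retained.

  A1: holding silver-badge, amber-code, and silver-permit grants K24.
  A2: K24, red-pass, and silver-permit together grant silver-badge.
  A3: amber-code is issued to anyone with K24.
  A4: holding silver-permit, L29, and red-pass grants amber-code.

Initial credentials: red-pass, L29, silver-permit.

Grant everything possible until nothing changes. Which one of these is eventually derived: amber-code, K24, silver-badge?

Holding silver-permit, L29, and red-pass grants amber-code (A4).
silver-badge would need K24, red-pass, and silver-permit (A2), but K24 is never granted. K24 would need silver-badge, amber-code, and silver-permit (A1), but silver-badge is never granted.

amber-code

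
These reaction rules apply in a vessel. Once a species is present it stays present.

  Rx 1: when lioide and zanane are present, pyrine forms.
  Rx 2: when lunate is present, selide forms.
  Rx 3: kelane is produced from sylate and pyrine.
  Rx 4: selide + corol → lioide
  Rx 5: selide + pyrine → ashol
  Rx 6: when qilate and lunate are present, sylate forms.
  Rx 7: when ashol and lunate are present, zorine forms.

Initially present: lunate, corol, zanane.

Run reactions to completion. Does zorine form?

lunate present → selide forms (Rx 2).
selide and corol present → lioide forms (Rx 4).
lioide and zanane present → pyrine forms (Rx 1).
selide and pyrine present → ashol forms (Rx 5).
ashol and lunate present → zorine forms (Rx 7).

Yes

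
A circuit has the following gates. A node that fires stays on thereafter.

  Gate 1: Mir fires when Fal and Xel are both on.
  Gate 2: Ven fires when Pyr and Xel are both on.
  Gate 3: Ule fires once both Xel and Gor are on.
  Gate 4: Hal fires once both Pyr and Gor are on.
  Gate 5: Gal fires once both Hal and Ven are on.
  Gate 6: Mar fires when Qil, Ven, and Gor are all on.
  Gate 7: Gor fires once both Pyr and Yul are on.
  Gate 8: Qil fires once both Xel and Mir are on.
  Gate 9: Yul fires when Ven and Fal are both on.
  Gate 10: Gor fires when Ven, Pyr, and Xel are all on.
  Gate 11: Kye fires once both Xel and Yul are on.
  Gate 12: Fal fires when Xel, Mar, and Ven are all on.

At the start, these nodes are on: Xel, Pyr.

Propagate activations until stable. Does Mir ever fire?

Mir would need Fal and Xel (Gate 1), but Fal never turns on.

No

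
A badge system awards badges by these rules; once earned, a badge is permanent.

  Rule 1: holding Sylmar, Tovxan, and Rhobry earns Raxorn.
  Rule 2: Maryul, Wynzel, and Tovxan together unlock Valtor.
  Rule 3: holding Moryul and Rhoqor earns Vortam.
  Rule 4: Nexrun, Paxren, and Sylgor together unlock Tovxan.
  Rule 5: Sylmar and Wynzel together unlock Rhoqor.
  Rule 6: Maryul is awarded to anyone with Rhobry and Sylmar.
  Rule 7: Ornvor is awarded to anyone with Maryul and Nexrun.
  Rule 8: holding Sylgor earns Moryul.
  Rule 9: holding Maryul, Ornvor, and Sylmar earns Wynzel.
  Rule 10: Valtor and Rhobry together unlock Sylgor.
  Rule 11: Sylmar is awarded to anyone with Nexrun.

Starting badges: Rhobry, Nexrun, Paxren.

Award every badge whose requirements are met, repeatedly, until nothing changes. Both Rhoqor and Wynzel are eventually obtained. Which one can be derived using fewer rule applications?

Wynzel

Wynzel: With Nexrun, Sylmar is earned (Rule 11). With Rhobry and Sylmar, Maryul is earned (Rule 6). With Maryul and Nexrun, Ornvor is earned (Rule 7). With Maryul, Ornvor, and Sylmar, Wynzel is earned (Rule 9). [4 rule applications]
Rhoqor: With Nexrun, Sylmar is earned (Rule 11). With Rhobry and Sylmar, Maryul is earned (Rule 6). With Maryul and Nexrun, Ornvor is earned (Rule 7). With Maryul, Ornvor, and Sylmar, Wynzel is earned (Rule 9). With Sylmar and Wynzel, Rhoqor is earned (Rule 5). [5 rule applications]
Wynzel needs fewer.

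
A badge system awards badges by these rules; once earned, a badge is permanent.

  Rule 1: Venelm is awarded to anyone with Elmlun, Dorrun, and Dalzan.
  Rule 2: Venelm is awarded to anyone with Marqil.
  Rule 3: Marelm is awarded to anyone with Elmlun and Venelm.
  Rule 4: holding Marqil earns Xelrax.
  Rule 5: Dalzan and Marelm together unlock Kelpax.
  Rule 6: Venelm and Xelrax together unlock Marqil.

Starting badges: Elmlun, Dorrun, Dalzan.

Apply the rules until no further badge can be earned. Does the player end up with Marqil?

Marqil would need Venelm and Xelrax (Rule 6), but Xelrax is never earned.

No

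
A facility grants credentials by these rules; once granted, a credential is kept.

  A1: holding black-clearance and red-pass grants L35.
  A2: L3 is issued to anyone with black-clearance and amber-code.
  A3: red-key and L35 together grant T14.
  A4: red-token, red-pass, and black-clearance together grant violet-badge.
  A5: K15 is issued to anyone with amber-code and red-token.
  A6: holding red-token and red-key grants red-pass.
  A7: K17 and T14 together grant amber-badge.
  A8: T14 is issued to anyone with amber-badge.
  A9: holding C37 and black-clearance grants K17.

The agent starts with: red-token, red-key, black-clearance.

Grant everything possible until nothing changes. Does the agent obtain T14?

Yes

Holding red-token and red-key grants red-pass (A6).
Holding black-clearance and red-pass grants L35 (A1).
Holding red-key and L35 grants T14 (A3).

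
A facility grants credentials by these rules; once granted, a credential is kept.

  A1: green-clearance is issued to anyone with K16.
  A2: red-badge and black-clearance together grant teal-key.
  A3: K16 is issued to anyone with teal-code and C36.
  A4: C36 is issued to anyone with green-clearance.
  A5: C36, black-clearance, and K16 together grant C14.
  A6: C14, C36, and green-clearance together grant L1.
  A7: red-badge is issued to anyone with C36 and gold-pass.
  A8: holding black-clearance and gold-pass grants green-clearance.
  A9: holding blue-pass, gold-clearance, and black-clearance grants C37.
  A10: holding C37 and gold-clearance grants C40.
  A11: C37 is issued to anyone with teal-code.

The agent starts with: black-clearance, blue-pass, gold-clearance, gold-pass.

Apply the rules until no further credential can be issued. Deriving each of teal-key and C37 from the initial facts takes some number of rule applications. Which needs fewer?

C37: Holding blue-pass, gold-clearance, and black-clearance grants C37 (A9). [1 rule application]
teal-key: Holding black-clearance and gold-pass grants green-clearance (A8). Holding green-clearance grants C36 (A4). Holding C36 and gold-pass grants red-badge (A7). Holding red-badge and black-clearance grants teal-key (A2). [4 rule applications]
C37 needs fewer.

C37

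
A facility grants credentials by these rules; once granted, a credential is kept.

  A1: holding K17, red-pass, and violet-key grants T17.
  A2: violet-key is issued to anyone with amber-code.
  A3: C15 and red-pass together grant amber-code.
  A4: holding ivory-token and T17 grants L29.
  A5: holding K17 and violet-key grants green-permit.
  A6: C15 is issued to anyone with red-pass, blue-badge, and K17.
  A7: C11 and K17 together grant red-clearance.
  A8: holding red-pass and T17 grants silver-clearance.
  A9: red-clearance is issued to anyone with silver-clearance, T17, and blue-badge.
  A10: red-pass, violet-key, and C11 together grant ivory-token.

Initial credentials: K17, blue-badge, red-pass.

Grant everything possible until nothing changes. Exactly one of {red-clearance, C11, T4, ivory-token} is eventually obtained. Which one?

red-clearance

Holding red-pass, blue-badge, and K17 grants C15 (A6).
Holding C15 and red-pass grants amber-code (A3).
Holding amber-code grants violet-key (A2).
Holding K17, red-pass, and violet-key grants T17 (A1).
Holding red-pass and T17 grants silver-clearance (A8).
Holding silver-clearance, T17, and blue-badge grants red-clearance (A9).
No rule produces C11, and it is not given. ivory-token would need red-pass, violet-key, and C11 (A10), but C11 is never granted. No rule produces T4, and it is not given.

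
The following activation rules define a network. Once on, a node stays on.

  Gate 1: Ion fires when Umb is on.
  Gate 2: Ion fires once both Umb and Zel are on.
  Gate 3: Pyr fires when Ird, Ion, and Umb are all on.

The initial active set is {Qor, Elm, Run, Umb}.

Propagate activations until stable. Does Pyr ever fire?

Pyr would need Ird, Ion, and Umb (Gate 3), but Ird never turns on.

No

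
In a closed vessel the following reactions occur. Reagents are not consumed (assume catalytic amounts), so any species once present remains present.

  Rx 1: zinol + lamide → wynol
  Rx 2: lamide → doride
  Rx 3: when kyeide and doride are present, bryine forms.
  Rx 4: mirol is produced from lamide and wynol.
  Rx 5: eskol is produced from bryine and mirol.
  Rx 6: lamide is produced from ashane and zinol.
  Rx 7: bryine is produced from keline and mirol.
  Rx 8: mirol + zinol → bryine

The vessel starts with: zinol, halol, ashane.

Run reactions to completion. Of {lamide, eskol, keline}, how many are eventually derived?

ashane and zinol present → lamide forms (Rx 6).
zinol and lamide present → wynol forms (Rx 1).
lamide and wynol present → mirol forms (Rx 4).
mirol and zinol present → bryine forms (Rx 8).
bryine and mirol present → eskol forms (Rx 5).
lamide: reached.
eskol: reached.
No rule produces keline, and it is not given.
Reached: lamide and eskol — 2 of the 3.

2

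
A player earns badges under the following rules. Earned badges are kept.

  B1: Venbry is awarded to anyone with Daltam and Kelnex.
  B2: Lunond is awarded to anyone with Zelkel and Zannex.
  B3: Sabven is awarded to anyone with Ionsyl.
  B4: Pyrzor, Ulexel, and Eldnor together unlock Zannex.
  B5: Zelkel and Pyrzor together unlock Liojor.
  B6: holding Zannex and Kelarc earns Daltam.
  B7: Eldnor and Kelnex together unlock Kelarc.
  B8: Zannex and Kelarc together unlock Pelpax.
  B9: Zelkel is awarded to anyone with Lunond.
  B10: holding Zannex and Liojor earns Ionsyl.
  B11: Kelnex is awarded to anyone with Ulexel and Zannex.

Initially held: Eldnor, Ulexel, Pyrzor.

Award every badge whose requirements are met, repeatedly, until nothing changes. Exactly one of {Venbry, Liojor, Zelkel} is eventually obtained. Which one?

Venbry

With Pyrzor, Ulexel, and Eldnor, Zannex is earned (B4).
With Ulexel and Zannex, Kelnex is earned (B11).
With Eldnor and Kelnex, Kelarc is earned (B7).
With Zannex and Kelarc, Daltam is earned (B6).
With Daltam and Kelnex, Venbry is earned (B1).
Liojor would need Zelkel and Pyrzor (B5), but Zelkel is never earned. Zelkel would need Lunond (B9), but Lunond is never earned.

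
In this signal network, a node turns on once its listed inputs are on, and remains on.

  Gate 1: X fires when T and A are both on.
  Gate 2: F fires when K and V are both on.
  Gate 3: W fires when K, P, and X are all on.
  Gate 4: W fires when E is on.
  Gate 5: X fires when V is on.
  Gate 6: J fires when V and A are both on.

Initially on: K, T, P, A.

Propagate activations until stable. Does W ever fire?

Gate 1: T and A on → X on.
Gate 3: K, P, and X on → W on.

Yes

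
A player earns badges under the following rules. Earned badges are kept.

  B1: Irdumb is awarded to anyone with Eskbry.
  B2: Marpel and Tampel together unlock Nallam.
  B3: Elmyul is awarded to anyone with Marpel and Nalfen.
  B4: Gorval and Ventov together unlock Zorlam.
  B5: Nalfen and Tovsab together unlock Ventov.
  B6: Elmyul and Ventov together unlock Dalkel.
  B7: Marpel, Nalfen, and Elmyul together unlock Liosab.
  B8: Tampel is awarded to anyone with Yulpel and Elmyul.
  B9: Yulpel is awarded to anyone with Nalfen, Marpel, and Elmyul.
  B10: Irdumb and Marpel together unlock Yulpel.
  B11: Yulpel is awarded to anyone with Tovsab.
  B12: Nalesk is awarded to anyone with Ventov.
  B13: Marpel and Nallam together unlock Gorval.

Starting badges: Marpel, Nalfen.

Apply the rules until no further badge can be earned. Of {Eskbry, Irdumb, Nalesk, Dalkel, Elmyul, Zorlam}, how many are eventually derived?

With Marpel and Nalfen, Elmyul is earned (B3).
No rule produces Eskbry, and it is not given.
Irdumb would need Eskbry (B1), but Eskbry is never earned.
Nalesk would need Ventov (B12), but Ventov is never earned.
Dalkel would need Elmyul and Ventov (B6), but Ventov is never earned.
Elmyul: reached.
Zorlam would need Gorval and Ventov (B4), but Ventov is never earned.
Reached: Elmyul — 1 of the 6.

1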